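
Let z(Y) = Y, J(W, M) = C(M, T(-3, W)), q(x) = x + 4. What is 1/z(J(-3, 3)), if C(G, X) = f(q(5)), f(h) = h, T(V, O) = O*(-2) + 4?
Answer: ⅑ ≈ 0.11111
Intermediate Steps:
q(x) = 4 + x
T(V, O) = 4 - 2*O (T(V, O) = -2*O + 4 = 4 - 2*O)
C(G, X) = 9 (C(G, X) = 4 + 5 = 9)
J(W, M) = 9
1/z(J(-3, 3)) = 1/9 = ⅑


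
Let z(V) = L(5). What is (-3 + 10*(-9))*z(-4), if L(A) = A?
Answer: -465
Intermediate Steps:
z(V) = 5
(-3 + 10*(-9))*z(-4) = (-3 + 10*(-9))*5 = (-3 - 90)*5 = -93*5 = -465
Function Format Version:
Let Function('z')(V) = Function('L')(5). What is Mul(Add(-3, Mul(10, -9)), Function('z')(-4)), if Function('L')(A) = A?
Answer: -465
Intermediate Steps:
Function('z')(V) = 5
Mul(Add(-3, Mul(10, -9)), Function('z')(-4)) = Mul(Add(-3, Mul(10, -9)), 5) = Mul(Add(-3, -90), 5) = Mul(-93, 5) = -465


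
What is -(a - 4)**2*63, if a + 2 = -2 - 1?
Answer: -5103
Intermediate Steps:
a = -5 (a = -2 + (-2 - 1) = -2 - 3 = -5)
-(a - 4)**2*63 = -(-5 - 4)**2*63 = -1*(-9)**2*63 = -1*81*63 = -81*63 = -5103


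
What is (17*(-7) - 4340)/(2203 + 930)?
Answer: -343/241 ≈ -1.4232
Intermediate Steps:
(17*(-7) - 4340)/(2203 + 930) = (-119 - 4340)/3133 = -4459*1/3133 = -343/241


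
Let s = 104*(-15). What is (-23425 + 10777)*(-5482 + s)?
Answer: 89067216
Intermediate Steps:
s = -1560
(-23425 + 10777)*(-5482 + s) = (-23425 + 10777)*(-5482 - 1560) = -12648*(-7042) = 89067216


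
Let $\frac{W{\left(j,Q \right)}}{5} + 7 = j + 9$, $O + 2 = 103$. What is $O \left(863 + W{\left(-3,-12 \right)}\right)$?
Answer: $86658$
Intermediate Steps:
$O = 101$ ($O = -2 + 103 = 101$)
$W{\left(j,Q \right)} = 10 + 5 j$ ($W{\left(j,Q \right)} = -35 + 5 \left(j + 9\right) = -35 + 5 \left(9 + j\right) = -35 + \left(45 + 5 j\right) = 10 + 5 j$)
$O \left(863 + W{\left(-3,-12 \right)}\right) = 101 \left(863 + \left(10 + 5 \left(-3\right)\right)\right) = 101 \left(863 + \left(10 - 15\right)\right) = 101 \left(863 - 5\right) = 101 \cdot 858 = 86658$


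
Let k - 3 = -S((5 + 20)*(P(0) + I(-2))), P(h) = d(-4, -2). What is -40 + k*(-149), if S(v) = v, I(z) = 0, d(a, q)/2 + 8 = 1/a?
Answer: -123899/2 ≈ -61950.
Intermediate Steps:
d(a, q) = -16 + 2/a
P(h) = -33/2 (P(h) = -16 + 2/(-4) = -16 + 2*(-¼) = -16 - ½ = -33/2)
k = 831/2 (k = 3 - (5 + 20)*(-33/2 + 0) = 3 - 25*(-33)/2 = 3 - 1*(-825/2) = 3 + 825/2 = 831/2 ≈ 415.50)
-40 + k*(-149) = -40 + (831/2)*(-149) = -40 - 123819/2 = -123899/2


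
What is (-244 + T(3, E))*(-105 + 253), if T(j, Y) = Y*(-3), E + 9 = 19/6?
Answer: -33522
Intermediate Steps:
E = -35/6 (E = -9 + 19/6 = -35/6 ≈ -5.8333)
T(j, Y) = -3*Y
(-244 + T(3, E))*(-105 + 253) = (-244 - 3*(-35/6))*(-105 + 253) = (-244 + 35/2)*148 = -453/2*148 = -33522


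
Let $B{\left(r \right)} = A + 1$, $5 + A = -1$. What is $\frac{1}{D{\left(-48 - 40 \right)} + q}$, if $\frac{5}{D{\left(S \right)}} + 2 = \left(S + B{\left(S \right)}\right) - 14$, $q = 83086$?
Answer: $\frac{109}{9056369} \approx 1.2036 \cdot 10^{-5}$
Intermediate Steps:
$A = -6$ ($A = -5 - 1 = -6$)
$B{\left(r \right)} = -5$ ($B{\left(r \right)} = -6 + 1 = -5$)
$D{\left(S \right)} = \frac{5}{-21 + S}$ ($D{\left(S \right)} = \frac{5}{-2 + \left(\left(S - 5\right) - 14\right)} = \frac{5}{-2 + \left(\left(-5 + S\right) - 14\right)} = \frac{5}{-2 + \left(-19 + S\right)} = \frac{5}{-21 + S}$)
$\frac{1}{D{\left(-48 - 40 \right)} + q} = \frac{1}{\frac{5}{-21 - 88} + 83086} = \frac{1}{\frac{5}{-109} + 83086} = \frac{1}{5 \left(- \frac{1}{109}\right) + 83086} = \frac{1}{- \frac{5}{109} + 83086} = \frac{1}{\frac{9056369}{109}} = \frac{109}{9056369}$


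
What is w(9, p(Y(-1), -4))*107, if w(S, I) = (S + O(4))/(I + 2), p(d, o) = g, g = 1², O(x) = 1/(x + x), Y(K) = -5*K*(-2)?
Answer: 7811/24 ≈ 325.46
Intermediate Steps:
Y(K) = 10*K
O(x) = 1/(2*x)
g = 1
p(d, o) = 1
w(S, I) = (⅛ + S)/(2 + I) (w(S, I) = (S + (½)/4)/(I + 2) = (S + (½)*(¼))/(2 + I) = (S + ⅛)/(2 + I) = (⅛ + S)/(2 + I))
w(9, p(Y(-1), -4))*107 = ((⅛ + 9)/(2 + 1))*107 = ((73/8)/3)*107 = ((⅓)*(73/8))*107 = (73/24)*107 = 7811/24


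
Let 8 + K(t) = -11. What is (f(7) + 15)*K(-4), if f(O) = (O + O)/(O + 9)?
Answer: -2413/8 ≈ -301.63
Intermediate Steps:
f(O) = 2*O/(9 + O) (f(O) = (2*O)/(9 + O) = 2*O/(9 + O))
K(t) = -19 (K(t) = -8 - 11 = -19)
(f(7) + 15)*K(-4) = (2*7/(9 + 7) + 15)*(-19) = (2*7/16 + 15)*(-19) = (2*7*(1/16) + 15)*(-19) = (7/8 + 15)*(-19) = (127/8)*(-19) = -2413/8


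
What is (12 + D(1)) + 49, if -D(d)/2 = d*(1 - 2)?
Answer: 63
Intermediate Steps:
D(d) = 2*d (D(d) = -2*d*(1 - 2) = -2*d*(-1) = -(-2)*d = 2*d)
(12 + D(1)) + 49 = (12 + 2*1) + 49 = (12 + 2) + 49 = 14 + 49 = 63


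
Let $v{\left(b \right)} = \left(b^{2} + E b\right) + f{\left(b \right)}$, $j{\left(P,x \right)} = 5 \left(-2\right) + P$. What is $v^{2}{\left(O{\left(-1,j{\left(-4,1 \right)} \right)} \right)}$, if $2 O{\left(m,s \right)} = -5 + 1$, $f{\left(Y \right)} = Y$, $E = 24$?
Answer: $2116$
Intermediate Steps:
$j{\left(P,x \right)} = -10 + P$
$O{\left(m,s \right)} = -2$ ($O{\left(m,s \right)} = \frac{-5 + 1}{2} = \frac{1}{2} \left(-4\right) = -2$)
$v{\left(b \right)} = b^{2} + 25 b$ ($v{\left(b \right)} = \left(b^{2} + 24 b\right) + b = b^{2} + 25 b$)
$v^{2}{\left(O{\left(-1,j{\left(-4,1 \right)} \right)} \right)} = \left(- 2 \left(25 - 2\right)\right)^{2} = \left(\left(-2\right) 23\right)^{2} = \left(-46\right)^{2} = 2116$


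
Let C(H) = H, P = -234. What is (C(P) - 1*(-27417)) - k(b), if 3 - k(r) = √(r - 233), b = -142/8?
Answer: 27180 + I*√1003/2 ≈ 27180.0 + 15.835*I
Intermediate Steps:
b = -71/4 (b = -142*⅛ = -71/4 ≈ -17.750)
k(r) = 3 - √(-233 + r) (k(r) = 3 - √(r - 233) = 3 - √(-233 + r))
(C(P) - 1*(-27417)) - k(b) = (-234 - 1*(-27417)) - (3 - √(-233 - 71/4)) = (-234 + 27417) - (3 - √(-1003/4)) = 27183 - (3 - I*√1003/2) = 27183 + (-3 + I*√1003/2) = 27180 + I*√1003/2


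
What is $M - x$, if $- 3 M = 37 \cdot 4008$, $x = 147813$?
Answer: $-197245$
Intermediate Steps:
$M = -49432$ ($M = - \frac{37 \cdot 4008}{3} = \left(- \frac{1}{3}\right) 148296 = -49432$)
$M - x = -49432 - 147813 = -197245$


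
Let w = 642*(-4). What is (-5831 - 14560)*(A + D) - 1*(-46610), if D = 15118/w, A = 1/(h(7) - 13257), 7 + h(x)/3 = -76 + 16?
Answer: 159989268087/960004 ≈ 1.6665e+5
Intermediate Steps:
h(x) = -201 (h(x) = -21 + 3*(-76 + 16) = -21 + 3*(-60) = -21 - 180 = -201)
w = -2568
A = -1/13458 (A = 1/(-201 - 13257) = 1/(-13458) = -1/13458 ≈ -7.4305e-5)
D = -7559/1284 (D = 15118/(-2568) = 15118*(-1/2568) = -7559/1284 ≈ -5.8871)
(-5831 - 14560)*(A + D) - 1*(-46610) = (-5831 - 14560)*(-1/13458 - 7559/1284) - 1*(-46610) = -20391*(-16955051/2880012) + 46610 = 115243481647/960004 + 46610 = 159989268087/960004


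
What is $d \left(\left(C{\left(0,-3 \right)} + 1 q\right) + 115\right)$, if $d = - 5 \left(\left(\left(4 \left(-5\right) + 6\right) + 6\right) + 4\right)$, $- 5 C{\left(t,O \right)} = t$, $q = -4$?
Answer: $2220$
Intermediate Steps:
$C{\left(t,O \right)} = - \frac{t}{5}$
$d = 20$ ($d = - 5 \left(\left(\left(-20 + 6\right) + 6\right) + 4\right) = - 5 \left(\left(-14 + 6\right) + 4\right) = - 5 \left(-8 + 4\right) = \left(-5\right) \left(-4\right) = 20$)
$d \left(\left(C{\left(0,-3 \right)} + 1 q\right) + 115\right) = 20 \left(\left(\left(- \frac{1}{5}\right) 0 + 1 \left(-4\right)\right) + 115\right) = 20 \left(\left(0 - 4\right) + 115\right) = 20 \left(-4 + 115\right) = 20 \cdot 111 = 2220$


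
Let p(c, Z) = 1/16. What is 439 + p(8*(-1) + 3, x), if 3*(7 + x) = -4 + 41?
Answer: 7025/16 ≈ 439.06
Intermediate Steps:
x = 16/3 (x = -7 + (-4 + 41)/3 = -7 + (1/3)*37 = -7 + 37/3 = 16/3 ≈ 5.3333)
p(c, Z) = 1/16
439 + p(8*(-1) + 3, x) = 439 + 1/16 = 7025/16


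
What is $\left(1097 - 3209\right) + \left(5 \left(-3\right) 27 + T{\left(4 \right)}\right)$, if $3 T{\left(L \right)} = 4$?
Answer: $- \frac{7547}{3} \approx -2515.7$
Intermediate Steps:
$T{\left(L \right)} = \frac{4}{3}$ ($T{\left(L \right)} = \frac{1}{3} \cdot 4 = \frac{4}{3}$)
$\left(1097 - 3209\right) + \left(5 \left(-3\right) 27 + T{\left(4 \right)}\right) = \left(1097 - 3209\right) + \left(5 \left(-3\right) 27 + \frac{4}{3}\right) = -2112 + \left(\left(-15\right) 27 + \frac{4}{3}\right) = -2112 + \left(-405 + \frac{4}{3}\right) = -2112 - \frac{1211}{3} = - \frac{7547}{3}$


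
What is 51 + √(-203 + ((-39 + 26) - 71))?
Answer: 51 + I*√287 ≈ 51.0 + 16.941*I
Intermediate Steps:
51 + √(-203 + ((-39 + 26) - 71)) = 51 + √(-203 + (-13 - 71)) = 51 + √(-203 - 84) = 51 + √(-287) = 51 + I*√287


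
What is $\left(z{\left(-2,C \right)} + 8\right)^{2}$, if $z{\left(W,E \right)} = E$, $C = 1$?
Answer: $81$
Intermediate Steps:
$\left(z{\left(-2,C \right)} + 8\right)^{2} = \left(1 + 8\right)^{2} = 9^{2} = 81$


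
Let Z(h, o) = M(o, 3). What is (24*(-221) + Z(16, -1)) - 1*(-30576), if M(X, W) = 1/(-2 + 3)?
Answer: 25273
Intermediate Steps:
M(X, W) = 1 (M(X, W) = 1/1 = 1)
Z(h, o) = 1
(24*(-221) + Z(16, -1)) - 1*(-30576) = (24*(-221) + 1) - 1*(-30576) = (-5304 + 1) + 30576 = -5303 + 30576 = 25273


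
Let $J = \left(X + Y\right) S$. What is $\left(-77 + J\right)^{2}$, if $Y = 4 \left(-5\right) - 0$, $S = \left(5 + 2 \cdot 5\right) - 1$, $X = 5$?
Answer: $82369$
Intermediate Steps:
$S = 14$ ($S = \left(5 + 10\right) - 1 = 15 - 1 = 14$)
$Y = -20$ ($Y = -20 + 0 = -20$)
$J = -210$ ($J = \left(5 - 20\right) 14 = \left(-15\right) 14 = -210$)
$\left(-77 + J\right)^{2} = \left(-77 - 210\right)^{2} = \left(-287\right)^{2} = 82369$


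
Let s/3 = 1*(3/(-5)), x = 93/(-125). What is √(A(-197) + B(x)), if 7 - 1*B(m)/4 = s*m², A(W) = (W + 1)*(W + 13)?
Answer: 4*√881249645/625 ≈ 189.99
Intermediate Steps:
x = -93/125 (x = 93*(-1/125) = -93/125 ≈ -0.74400)
s = -9/5 (s = 3*(1*(3/(-5))) = 3*(1*(3*(-⅕))) = 3*(1*(-⅗)) = 3*(-⅗) = -9/5 ≈ -1.8000)
A(W) = (1 + W)*(13 + W)
B(m) = 28 + 36*m²/5 (B(m) = 28 - (-36)*m²/5 = 28 + 36*m²/5)
√(A(-197) + B(x)) = √((13 + (-197)² + 14*(-197)) + (28 + 36*(-93/125)²/5)) = √((13 + 38809 - 2758) + (28 + (36/5)*(8649/15625))) = √(36064 + (28 + 311364/78125)) = √(36064 + 2498864/78125) = √(2819998864/78125) = 4*√881249645/625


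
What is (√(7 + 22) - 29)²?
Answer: (29 - √29)² ≈ 557.66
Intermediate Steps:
(√(7 + 22) - 29)² = (√29 - 29)² = (-29 + √29)²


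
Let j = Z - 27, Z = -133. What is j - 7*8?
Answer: -216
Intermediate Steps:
j = -160 (j = -133 - 27 = -160)
j - 7*8 = -160 - 7*8 = -160 - 1*56 = -160 - 56 = -216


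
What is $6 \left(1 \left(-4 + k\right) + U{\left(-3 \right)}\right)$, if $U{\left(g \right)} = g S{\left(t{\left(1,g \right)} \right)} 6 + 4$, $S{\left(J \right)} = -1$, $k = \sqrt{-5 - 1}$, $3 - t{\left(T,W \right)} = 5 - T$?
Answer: $108 + 6 i \sqrt{6} \approx 108.0 + 14.697 i$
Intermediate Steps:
$t{\left(T,W \right)} = -2 + T$ ($t{\left(T,W \right)} = 3 - \left(5 - T\right) = 3 + \left(-5 + T\right) = -2 + T$)
$k = i \sqrt{6}$ ($k = \sqrt{-6} = i \sqrt{6} \approx 2.4495 i$)
$U{\left(g \right)} = 4 - 6 g$ ($U{\left(g \right)} = g \left(-1\right) 6 + 4 = - g 6 + 4 = - 6 g + 4 = 4 - 6 g$)
$6 \left(1 \left(-4 + k\right) + U{\left(-3 \right)}\right) = 6 \left(1 \left(-4 + i \sqrt{6}\right) + \left(4 - -18\right)\right) = 6 \left(\left(-4 + i \sqrt{6}\right) + \left(4 + 18\right)\right) = 6 \left(\left(-4 + i \sqrt{6}\right) + 22\right) = 6 \left(18 + i \sqrt{6}\right) = 108 + 6 i \sqrt{6}$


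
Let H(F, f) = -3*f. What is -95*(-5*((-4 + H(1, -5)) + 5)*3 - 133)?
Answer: 35435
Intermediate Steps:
-95*(-5*((-4 + H(1, -5)) + 5)*3 - 133) = -95*(-5*((-4 - 3*(-5)) + 5)*3 - 133) = -95*(-5*((-4 + 15) + 5)*3 - 133) = -95*(-5*(11 + 5)*3 - 133) = -95*(-5*16*3 - 133) = -95*(-80*3 - 133) = -95*(-240 - 133) = -95*(-373) = 35435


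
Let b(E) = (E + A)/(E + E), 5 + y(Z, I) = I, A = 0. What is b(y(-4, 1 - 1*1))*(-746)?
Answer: -373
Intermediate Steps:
y(Z, I) = -5 + I
b(E) = ½ (b(E) = (E + 0)/(E + E) = E/((2*E)) = E*(1/(2*E)) = ½)
b(y(-4, 1 - 1*1))*(-746) = (½)*(-746) = -373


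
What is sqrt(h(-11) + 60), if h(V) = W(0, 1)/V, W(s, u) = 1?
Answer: sqrt(7249)/11 ≈ 7.7401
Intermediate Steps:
h(V) = 1/V
sqrt(h(-11) + 60) = sqrt(1/(-11) + 60) = sqrt(-1/11 + 60) = sqrt(659/11) = sqrt(7249)/11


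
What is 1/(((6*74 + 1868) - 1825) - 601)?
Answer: -1/114 ≈ -0.0087719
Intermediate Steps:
1/(((6*74 + 1868) - 1825) - 601) = 1/(((444 + 1868) - 1825) - 601) = 1/((2312 - 1825) - 601) = 1/(487 - 601) = 1/(-114) = -1/114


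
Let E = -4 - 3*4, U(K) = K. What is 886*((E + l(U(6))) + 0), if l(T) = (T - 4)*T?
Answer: -3544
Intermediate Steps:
l(T) = T*(-4 + T) (l(T) = (-4 + T)*T = T*(-4 + T))
E = -16 (E = -4 - 12 = -16)
886*((E + l(U(6))) + 0) = 886*((-16 + 6*(-4 + 6)) + 0) = 886*((-16 + 6*2) + 0) = 886*((-16 + 12) + 0) = 886*(-4 + 0) = 886*(-4) = -3544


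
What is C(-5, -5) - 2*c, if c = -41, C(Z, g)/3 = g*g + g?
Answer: 142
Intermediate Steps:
C(Z, g) = 3*g + 3*g**2 (C(Z, g) = 3*(g*g + g) = 3*(g**2 + g) = 3*(g + g**2) = 3*g + 3*g**2)
C(-5, -5) - 2*c = 3*(-5)*(1 - 5) - 2*(-41) = 3*(-5)*(-4) + 82 = 60 + 82 = 142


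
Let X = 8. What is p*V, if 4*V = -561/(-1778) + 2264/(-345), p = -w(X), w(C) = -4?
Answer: -3831847/613410 ≈ -6.2468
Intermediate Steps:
p = 4 (p = -1*(-4) = 4)
V = -3831847/2453640 (V = (-561/(-1778) + 2264/(-345))/4 = (-561*(-1/1778) + 2264*(-1/345))/4 = (561/1778 - 2264/345)/4 = (1/4)*(-3831847/613410) = -3831847/2453640 ≈ -1.5617)
p*V = 4*(-3831847/2453640) = -3831847/613410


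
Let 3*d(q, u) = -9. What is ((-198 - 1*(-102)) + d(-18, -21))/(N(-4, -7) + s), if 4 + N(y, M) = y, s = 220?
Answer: -99/212 ≈ -0.46698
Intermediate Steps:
N(y, M) = -4 + y
d(q, u) = -3 (d(q, u) = (⅓)*(-9) = -3)
((-198 - 1*(-102)) + d(-18, -21))/(N(-4, -7) + s) = ((-198 - 1*(-102)) - 3)/((-4 - 4) + 220) = ((-198 + 102) - 3)/(-8 + 220) = (-96 - 3)/212 = -99*1/212 = -99/212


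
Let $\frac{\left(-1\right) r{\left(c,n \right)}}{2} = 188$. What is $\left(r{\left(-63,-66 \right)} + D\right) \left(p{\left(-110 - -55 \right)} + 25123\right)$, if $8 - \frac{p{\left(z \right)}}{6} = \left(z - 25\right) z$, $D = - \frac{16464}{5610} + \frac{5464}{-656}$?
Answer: $\frac{36490894057}{76670} \approx 4.7595 \cdot 10^{5}$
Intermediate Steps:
$r{\left(c,n \right)} = -376$ ($r{\left(c,n \right)} = \left(-2\right) 188 = -376$)
$D = - \frac{863613}{76670}$ ($D = \left(-16464\right) \frac{1}{5610} + 5464 \left(- \frac{1}{656}\right) = - \frac{2744}{935} - \frac{683}{82} = - \frac{863613}{76670} \approx -11.264$)
$p{\left(z \right)} = 48 - 6 z \left(-25 + z\right)$ ($p{\left(z \right)} = 48 - 6 \left(z - 25\right) z = 48 - 6 \left(-25 + z\right) z = 48 - 6 z \left(-25 + z\right)$)
$\left(r{\left(-63,-66 \right)} + D\right) \left(p{\left(-110 - -55 \right)} + 25123\right) = \left(-376 - \frac{863613}{76670}\right) \left(\left(48 - 6 \left(-110 - -55\right)^{2} + 150 \left(-110 - -55\right)\right) + 25123\right) = - \frac{29691533 \left(\left(48 - 6 \left(-110 + 55\right)^{2} + 150 \left(-110 + 55\right)\right) + 25123\right)}{76670} = - \frac{29691533 \left(\left(48 - 6 \left(-55\right)^{2} + 150 \left(-55\right)\right) + 25123\right)}{76670} = - \frac{29691533 \left(\left(48 - 18150 - 8250\right) + 25123\right)}{76670} = - \frac{29691533 \left(-26352 + 25123\right)}{76670} = \left(- \frac{29691533}{76670}\right) \left(-1229\right) = \frac{36490894057}{76670}$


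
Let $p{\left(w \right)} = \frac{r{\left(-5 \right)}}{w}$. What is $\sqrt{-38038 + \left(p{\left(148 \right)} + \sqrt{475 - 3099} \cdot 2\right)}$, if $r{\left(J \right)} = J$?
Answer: $\frac{\sqrt{-208296273 + 87616 i \sqrt{41}}}{74} \approx 0.26265 + 195.03 i$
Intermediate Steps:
$p{\left(w \right)} = - \frac{5}{w}$
$\sqrt{-38038 + \left(p{\left(148 \right)} + \sqrt{475 - 3099} \cdot 2\right)} = \sqrt{-38038 + \left(- \frac{5}{148} + \sqrt{475 - 3099} \cdot 2\right)} = \sqrt{-38038 + \left(\left(-5\right) \frac{1}{148} + \sqrt{-2624} \cdot 2\right)} = \sqrt{-38038 - \left(\frac{5}{148} - 8 i \sqrt{41} \cdot 2\right)} = \sqrt{-38038 - \left(\frac{5}{148} - 16 i \sqrt{41}\right)} = \sqrt{- \frac{5629629}{148} + 16 i \sqrt{41}}$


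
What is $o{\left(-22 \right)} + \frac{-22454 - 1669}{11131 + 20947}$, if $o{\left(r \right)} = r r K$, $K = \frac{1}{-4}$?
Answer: $- \frac{90827}{746} \approx -121.75$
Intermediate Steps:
$K = - \frac{1}{4} \approx -0.25$
$o{\left(r \right)} = - \frac{r^{2}}{4}$ ($o{\left(r \right)} = r r \left(- \frac{1}{4}\right) = r^{2} \left(- \frac{1}{4}\right) = - \frac{r^{2}}{4}$)
$o{\left(-22 \right)} + \frac{-22454 - 1669}{11131 + 20947} = - \frac{\left(-22\right)^{2}}{4} + \frac{-22454 - 1669}{11131 + 20947} = \left(- \frac{1}{4}\right) 484 - \frac{24123}{32078} = -121 - \frac{561}{746} = - \frac{90827}{746}$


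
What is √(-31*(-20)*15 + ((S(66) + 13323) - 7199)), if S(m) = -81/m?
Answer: √7464622/22 ≈ 124.19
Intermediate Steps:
√(-31*(-20)*15 + ((S(66) + 13323) - 7199)) = √(-31*(-20)*15 + ((-81/66 + 13323) - 7199)) = √(620*15 + ((-81*1/66 + 13323) - 7199)) = √(9300 + ((-27/22 + 13323) - 7199)) = √(9300 + (293079/22 - 7199)) = √(9300 + 134701/22) = √(339301/22) = √7464622/22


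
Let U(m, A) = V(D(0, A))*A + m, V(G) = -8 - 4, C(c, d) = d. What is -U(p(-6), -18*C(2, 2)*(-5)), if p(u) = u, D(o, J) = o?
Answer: 2166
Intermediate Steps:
V(G) = -12
U(m, A) = m - 12*A (U(m, A) = -12*A + m = m - 12*A)
-U(p(-6), -18*C(2, 2)*(-5)) = -(-6 - (-216)*(2*(-5))*1) = -(-6 - (-216)*(-10*1)) = -(-6 - (-216)*(-10)) = -(-6 - 12*180) = -(-6 - 2160) = -1*(-2166) = 2166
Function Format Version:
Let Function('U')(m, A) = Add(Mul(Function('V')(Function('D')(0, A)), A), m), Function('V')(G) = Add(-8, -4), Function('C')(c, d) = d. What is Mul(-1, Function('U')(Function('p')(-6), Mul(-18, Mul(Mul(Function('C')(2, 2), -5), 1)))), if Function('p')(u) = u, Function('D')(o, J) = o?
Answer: 2166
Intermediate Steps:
Function('V')(G) = -12
Function('U')(m, A) = Add(m, Mul(-12, A)) (Function('U')(m, A) = Add(Mul(-12, A), m) = Add(m, Mul(-12, A)))
Mul(-1, Function('U')(Function('p')(-6), Mul(-18, Mul(Mul(Function('C')(2, 2), -5), 1)))) = Mul(-1, Add(-6, Mul(-12, Mul(-18, Mul(Mul(2, -5), 1))))) = Mul(-1, Add(-6, Mul(-12, Mul(-18, Mul(-10, 1))))) = Mul(-1, Add(-6, Mul(-12, Mul(-18, -10)))) = Mul(-1, Add(-6, Mul(-12, 180))) = Mul(-1, Add(-6, -2160)) = Mul(-1, -2166) = 2166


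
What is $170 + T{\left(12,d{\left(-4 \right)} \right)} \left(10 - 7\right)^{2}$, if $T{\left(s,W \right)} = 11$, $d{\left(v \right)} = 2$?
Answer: $269$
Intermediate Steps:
$170 + T{\left(12,d{\left(-4 \right)} \right)} \left(10 - 7\right)^{2} = 170 + 11 \left(10 - 7\right)^{2} = 170 + 11 \cdot 3^{2} = 170 + 11 \cdot 9 = 170 + 99 = 269$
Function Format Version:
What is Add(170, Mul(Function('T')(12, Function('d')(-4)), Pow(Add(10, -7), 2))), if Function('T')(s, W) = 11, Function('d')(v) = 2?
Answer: 269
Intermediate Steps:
Add(170, Mul(Function('T')(12, Function('d')(-4)), Pow(Add(10, -7), 2))) = Add(170, Mul(11, Pow(Add(10, -7), 2))) = Add(170, Mul(11, Pow(3, 2))) = Add(170, Mul(11, 9)) = Add(170, 99) = 269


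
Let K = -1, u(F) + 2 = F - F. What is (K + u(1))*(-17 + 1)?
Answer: 48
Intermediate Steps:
u(F) = -2 (u(F) = -2 + (F - F) = -2 + 0 = -2)
(K + u(1))*(-17 + 1) = (-1 - 2)*(-17 + 1) = -3*(-16) = 48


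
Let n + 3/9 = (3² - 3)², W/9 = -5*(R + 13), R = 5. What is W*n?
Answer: -28890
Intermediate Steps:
W = -810 (W = 9*(-5*(5 + 13)) = 9*(-5*18) = 9*(-90) = -810)
n = 107/3 (n = -⅓ + (3² - 3)² = -⅓ + (9 - 3)² = -⅓ + 6² = -⅓ + 36 = 107/3 ≈ 35.667)
W*n = -810*107/3 = -28890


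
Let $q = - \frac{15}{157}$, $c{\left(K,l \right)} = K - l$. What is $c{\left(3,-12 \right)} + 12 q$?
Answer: $\frac{2175}{157} \approx 13.854$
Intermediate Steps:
$q = - \frac{15}{157}$ ($q = \left(-15\right) \frac{1}{157} = - \frac{15}{157} \approx -0.095541$)
$c{\left(3,-12 \right)} + 12 q = \left(3 - -12\right) + 12 \left(- \frac{15}{157}\right) = \left(3 + 12\right) - \frac{180}{157} = 15 - \frac{180}{157} = \frac{2175}{157}$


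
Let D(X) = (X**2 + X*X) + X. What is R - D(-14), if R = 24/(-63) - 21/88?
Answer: -699689/1848 ≈ -378.62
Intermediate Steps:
D(X) = X + 2*X**2 (D(X) = (X**2 + X**2) + X = 2*X**2 + X = X + 2*X**2)
R = -1145/1848 (R = 24*(-1/63) - 21*1/88 = -8/21 - 21/88 = -1145/1848 ≈ -0.61959)
R - D(-14) = -1145/1848 - (-14)*(1 + 2*(-14)) = -1145/1848 - (-14)*(1 - 28) = -1145/1848 - (-14)*(-27) = -1145/1848 - 1*378 = -1145/1848 - 378 = -699689/1848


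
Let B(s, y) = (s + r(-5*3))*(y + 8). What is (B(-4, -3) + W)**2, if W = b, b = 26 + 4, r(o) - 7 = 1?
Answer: 2500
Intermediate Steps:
r(o) = 8 (r(o) = 7 + 1 = 8)
B(s, y) = (8 + s)*(8 + y) (B(s, y) = (s + 8)*(y + 8) = (8 + s)*(8 + y))
b = 30
W = 30
(B(-4, -3) + W)**2 = ((64 + 8*(-4) + 8*(-3) - 4*(-3)) + 30)**2 = ((64 - 32 - 24 + 12) + 30)**2 = (20 + 30)**2 = 50**2 = 2500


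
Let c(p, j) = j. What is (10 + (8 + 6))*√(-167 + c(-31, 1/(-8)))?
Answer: 6*I*√2674 ≈ 310.26*I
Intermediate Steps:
(10 + (8 + 6))*√(-167 + c(-31, 1/(-8))) = (10 + (8 + 6))*√(-167 + 1/(-8)) = (10 + 14)*√(-167 - ⅛) = 24*√(-1337/8) = 24*(I*√2674/4) = 6*I*√2674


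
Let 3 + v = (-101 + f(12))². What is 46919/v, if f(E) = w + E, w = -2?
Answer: 46919/8278 ≈ 5.6679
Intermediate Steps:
f(E) = -2 + E
v = 8278 (v = -3 + (-101 + (-2 + 12))² = -3 + (-101 + 10)² = -3 + (-91)² = -3 + 8281 = 8278)
46919/v = 46919/8278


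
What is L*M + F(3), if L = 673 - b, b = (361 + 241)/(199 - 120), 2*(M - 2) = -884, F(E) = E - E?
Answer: -23128600/79 ≈ -2.9277e+5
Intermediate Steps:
F(E) = 0
M = -440 (M = 2 + (1/2)*(-884) = 2 - 442 = -440)
b = 602/79 ≈ 7.6203
L = 52565/79 (L = 673 - 1*602/79 = 673 - 602/79 = 52565/79 ≈ 665.38)
L*M + F(3) = (52565/79)*(-440) + 0 = -23128600/79 + 0 = -23128600/79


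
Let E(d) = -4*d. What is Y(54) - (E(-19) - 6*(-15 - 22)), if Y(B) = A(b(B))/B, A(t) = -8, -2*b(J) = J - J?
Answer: -8050/27 ≈ -298.15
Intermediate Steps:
b(J) = 0 (b(J) = -(J - J)/2 = -½*0 = 0)
Y(B) = -8/B
Y(54) - (E(-19) - 6*(-15 - 22)) = -8/54 - (-4*(-19) - 6*(-15 - 22)) = -8*1/54 - (76 - 6*(-37)) = -4/27 - (76 + 222) = -4/27 - 1*298 = -4/27 - 298 = -8050/27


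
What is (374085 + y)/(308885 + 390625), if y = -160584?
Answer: 71167/233170 ≈ 0.30521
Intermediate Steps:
(374085 + y)/(308885 + 390625) = (374085 - 160584)/(308885 + 390625) = 213501/699510 = 213501*(1/699510) = 71167/233170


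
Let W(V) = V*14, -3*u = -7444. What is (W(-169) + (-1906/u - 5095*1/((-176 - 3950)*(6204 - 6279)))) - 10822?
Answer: -759524234317/57588645 ≈ -13189.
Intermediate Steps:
u = 7444/3 (u = -⅓*(-7444) = 7444/3 ≈ 2481.3)
W(V) = 14*V
(W(-169) + (-1906/u - 5095*1/((-176 - 3950)*(6204 - 6279)))) - 10822 = (14*(-169) + (-1906/7444/3 - 5095*1/((-176 - 3950)*(6204 - 6279)))) - 10822 = (-2366 + (-1906*3/7444 - 5095/((-75*(-4126))))) - 10822 = (-2366 + (-2859/3722 - 5095/309450)) - 10822 = (-2366 + (-2859/3722 - 5095*1/309450)) - 10822 = (-2366 + (-2859/3722 - 1019/61890)) - 10822 = (-2366 - 45184057/57588645) - 10822 = -136299918127/57588645 - 10822 = -759524234317/57588645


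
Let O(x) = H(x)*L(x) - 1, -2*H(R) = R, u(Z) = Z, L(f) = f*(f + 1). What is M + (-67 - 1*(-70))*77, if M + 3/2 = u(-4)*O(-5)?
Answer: 67/2 ≈ 33.500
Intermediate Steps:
L(f) = f*(1 + f)
H(R) = -R/2
O(x) = -1 - x²*(1 + x)/2 (O(x) = (-x/2)*(x*(1 + x)) - 1 = -x²*(1 + x)/2 - 1 = -1 - x²*(1 + x)/2)
M = -395/2 (M = -3/2 - 4*(-1 - ½*(-5)²*(1 - 5)) = -3/2 - 4*(-1 - ½*25*(-4)) = -3/2 - 4*(-1 + 50) = -3/2 - 4*49 = -3/2 - 196 = -395/2 ≈ -197.50)
M + (-67 - 1*(-70))*77 = -395/2 + (-67 - 1*(-70))*77 = -395/2 + (-67 + 70)*77 = -395/2 + 3*77 = -395/2 + 231 = 67/2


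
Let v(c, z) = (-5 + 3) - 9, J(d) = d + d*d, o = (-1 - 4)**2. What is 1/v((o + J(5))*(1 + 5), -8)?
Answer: -1/11 ≈ -0.090909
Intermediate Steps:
o = 25 (o = (-5)**2 = 25)
J(d) = d + d**2
v(c, z) = -11 (v(c, z) = -2 - 9 = -11)
1/v((o + J(5))*(1 + 5), -8) = 1/(-11) = -1/11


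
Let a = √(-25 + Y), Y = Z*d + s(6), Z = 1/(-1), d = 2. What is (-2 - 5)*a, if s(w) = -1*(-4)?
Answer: -7*I*√23 ≈ -33.571*I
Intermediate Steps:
s(w) = 4
Z = -1
Y = 2 (Y = -1*2 + 4 = -2 + 4 = 2)
a = I*√23 (a = √(-25 + 2) = √(-23) = I*√23 ≈ 4.7958*I)
(-2 - 5)*a = (-2 - 5)*(I*√23) = -7*I*√23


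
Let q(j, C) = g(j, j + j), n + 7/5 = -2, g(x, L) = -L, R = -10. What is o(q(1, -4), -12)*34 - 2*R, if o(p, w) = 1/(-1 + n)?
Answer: 135/11 ≈ 12.273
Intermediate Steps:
n = -17/5 (n = -7/5 - 2 = -17/5 ≈ -3.4000)
q(j, C) = -2*j (q(j, C) = -(j + j) = -2*j)
o(p, w) = -5/22 (o(p, w) = 1/(-1 - 17/5) = 1/(-22/5) = -5/22)
o(q(1, -4), -12)*34 - 2*R = -5/22*34 - 2*(-10) = -85/11 + 20 = 135/11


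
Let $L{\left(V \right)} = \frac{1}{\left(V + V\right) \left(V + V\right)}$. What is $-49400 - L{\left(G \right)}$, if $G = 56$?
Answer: $- \frac{619673601}{12544} \approx -49400.0$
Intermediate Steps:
$L{\left(V \right)} = \frac{1}{4 V^{2}}$ ($L{\left(V \right)} = \frac{1}{2 V 2 V} = \frac{1}{4 V^{2}}$)
$-49400 - L{\left(G \right)} = -49400 - \frac{1}{4 \cdot 3136} = -49400 - \frac{1}{4} \cdot \frac{1}{3136} = -49400 - \frac{1}{12544} = - \frac{619673601}{12544}$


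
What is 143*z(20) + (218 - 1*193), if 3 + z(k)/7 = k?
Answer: 17042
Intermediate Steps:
z(k) = -21 + 7*k
143*z(20) + (218 - 1*193) = 143*(-21 + 7*20) + (218 - 1*193) = 143*(-21 + 140) + (218 - 193) = 143*119 + 25 = 17017 + 25 = 17042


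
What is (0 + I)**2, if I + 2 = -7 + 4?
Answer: 25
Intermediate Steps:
I = -5 (I = -2 + (-7 + 4) = -2 - 3 = -5)
(0 + I)**2 = (0 - 5)**2 = (-5)**2 = 25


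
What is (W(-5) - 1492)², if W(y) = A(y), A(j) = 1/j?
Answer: 55666521/25 ≈ 2.2267e+6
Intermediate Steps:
W(y) = 1/y
(W(-5) - 1492)² = (1/(-5) - 1492)² = (-⅕ - 1492)² = (-7461/5)² = 55666521/25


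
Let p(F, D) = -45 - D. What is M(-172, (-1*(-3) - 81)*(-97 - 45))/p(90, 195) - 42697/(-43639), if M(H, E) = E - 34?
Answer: -235807279/5236680 ≈ -45.030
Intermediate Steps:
M(H, E) = -34 + E
M(-172, (-1*(-3) - 81)*(-97 - 45))/p(90, 195) - 42697/(-43639) = (-34 + (-1*(-3) - 81)*(-97 - 45))/(-45 - 1*195) - 42697/(-43639) = (-34 + (3 - 81)*(-142))/(-45 - 195) - 42697*(-1/43639) = (-34 - 78*(-142))/(-240) + 42697/43639 = (-34 + 11076)*(-1/240) + 42697/43639 = 11042*(-1/240) + 42697/43639 = -5521/120 + 42697/43639 = -235807279/5236680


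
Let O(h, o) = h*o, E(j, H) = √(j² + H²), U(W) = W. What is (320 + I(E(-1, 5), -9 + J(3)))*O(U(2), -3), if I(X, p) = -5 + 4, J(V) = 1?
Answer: -1914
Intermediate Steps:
E(j, H) = √(H² + j²)
I(X, p) = -1
(320 + I(E(-1, 5), -9 + J(3)))*O(U(2), -3) = (320 - 1)*(2*(-3)) = 319*(-6) = -1914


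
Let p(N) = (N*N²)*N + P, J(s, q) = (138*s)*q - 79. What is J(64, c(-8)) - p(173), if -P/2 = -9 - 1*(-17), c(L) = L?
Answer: -895815760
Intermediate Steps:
J(s, q) = -79 + 138*q*s (J(s, q) = 138*q*s - 79 = -79 + 138*q*s)
P = -16 (P = -2*(-9 - 1*(-17)) = -2*(-9 + 17) = -2*8 = -16)
p(N) = -16 + N⁴ (p(N) = (N*N²)*N - 16 = N³*N - 16 = N⁴ - 16 = -16 + N⁴)
J(64, c(-8)) - p(173) = (-79 + 138*(-8)*64) - (-16 + 173⁴) = (-79 - 70656) - (-16 + 895745041) = -70735 - 1*895745025 = -70735 - 895745025 = -895815760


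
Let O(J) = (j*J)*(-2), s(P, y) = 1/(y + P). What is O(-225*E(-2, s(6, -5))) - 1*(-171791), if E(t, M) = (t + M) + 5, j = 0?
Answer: 171791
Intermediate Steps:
s(P, y) = 1/(P + y)
E(t, M) = 5 + M + t (E(t, M) = (M + t) + 5 = 5 + M + t)
O(J) = 0 (O(J) = (0*J)*(-2) = 0*(-2) = 0)
O(-225*E(-2, s(6, -5))) - 1*(-171791) = 0 - 1*(-171791) = 0 + 171791 = 171791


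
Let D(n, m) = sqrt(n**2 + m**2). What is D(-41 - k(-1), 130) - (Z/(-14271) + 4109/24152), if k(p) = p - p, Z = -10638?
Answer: -105189505/114891064 + sqrt(18581) ≈ 135.40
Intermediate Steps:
k(p) = 0
D(n, m) = sqrt(m**2 + n**2)
D(-41 - k(-1), 130) - (Z/(-14271) + 4109/24152) = sqrt(130**2 + (-41 - 1*0)**2) - (-10638/(-14271) + 4109/24152) = sqrt(16900 + (-41 + 0)**2) - (-10638*(-1/14271) + 4109*(1/24152)) = sqrt(16900 + (-41)**2) - (3546/4757 + 4109/24152) = sqrt(16900 + 1681) - 1*105189505/114891064 = sqrt(18581) - 105189505/114891064 = -105189505/114891064 + sqrt(18581)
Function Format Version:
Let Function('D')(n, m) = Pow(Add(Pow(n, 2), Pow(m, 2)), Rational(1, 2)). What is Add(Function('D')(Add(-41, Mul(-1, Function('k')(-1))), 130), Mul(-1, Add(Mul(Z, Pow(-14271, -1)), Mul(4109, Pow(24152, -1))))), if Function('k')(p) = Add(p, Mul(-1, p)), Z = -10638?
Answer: Add(Rational(-105189505, 114891064), Pow(18581, Rational(1, 2))) ≈ 135.40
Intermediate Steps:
Function('k')(p) = 0
Function('D')(n, m) = Pow(Add(Pow(m, 2), Pow(n, 2)), Rational(1, 2))
Add(Function('D')(Add(-41, Mul(-1, Function('k')(-1))), 130), Mul(-1, Add(Mul(Z, Pow(-14271, -1)), Mul(4109, Pow(24152, -1))))) = Add(Pow(Add(Pow(130, 2), Pow(Add(-41, Mul(-1, 0)), 2)), Rational(1, 2)), Mul(-1, Add(Mul(-10638, Pow(-14271, -1)), Mul(4109, Pow(24152, -1))))) = Add(Pow(Add(16900, Pow(Add(-41, 0), 2)), Rational(1, 2)), Mul(-1, Add(Mul(-10638, Rational(-1, 14271)), Mul(4109, Rational(1, 24152))))) = Add(Pow(Add(16900, Pow(-41, 2)), Rational(1, 2)), Mul(-1, Add(Rational(3546, 4757), Rational(4109, 24152)))) = Add(Pow(Add(16900, 1681), Rational(1, 2)), Mul(-1, Rational(105189505, 114891064))) = Add(Pow(18581, Rational(1, 2)), Rational(-105189505, 114891064)) = Add(Rational(-105189505, 114891064), Pow(18581, Rational(1, 2)))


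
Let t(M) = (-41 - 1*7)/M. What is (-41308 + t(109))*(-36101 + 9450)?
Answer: 119999325620/109 ≈ 1.1009e+9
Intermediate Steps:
t(M) = -48/M (t(M) = (-41 - 7)/M = -48/M)
(-41308 + t(109))*(-36101 + 9450) = (-41308 - 48/109)*(-36101 + 9450) = (-41308 - 48*1/109)*(-26651) = (-41308 - 48/109)*(-26651) = -4502620/109*(-26651) = 119999325620/109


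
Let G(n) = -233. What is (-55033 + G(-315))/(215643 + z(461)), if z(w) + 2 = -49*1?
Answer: -9211/35932 ≈ -0.25635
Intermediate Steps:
z(w) = -51 (z(w) = -2 - 49*1 = -2 - 49 = -51)
(-55033 + G(-315))/(215643 + z(461)) = (-55033 - 233)/(215643 - 51) = -55266/215592 = -55266*1/215592 = -9211/35932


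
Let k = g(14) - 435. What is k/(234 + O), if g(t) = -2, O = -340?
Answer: 437/106 ≈ 4.1226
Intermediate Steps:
k = -437 (k = -2 - 435 = -437)
k/(234 + O) = -437/(234 - 340) = -437/(-106) = -437*(-1/106) = 437/106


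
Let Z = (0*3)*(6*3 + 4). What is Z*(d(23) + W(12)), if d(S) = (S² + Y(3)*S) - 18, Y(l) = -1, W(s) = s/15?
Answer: 0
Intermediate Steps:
W(s) = s/15 (W(s) = s*(1/15) = s/15)
Z = 0 (Z = 0*(18 + 4) = 0*22 = 0)
d(S) = -18 + S² - S (d(S) = (S² - S) - 18 = -18 + S² - S)
Z*(d(23) + W(12)) = 0*((-18 + 23² - 1*23) + (1/15)*12) = 0*((-18 + 529 - 23) + ⅘) = 0*(488 + ⅘) = 0*(2444/5) = 0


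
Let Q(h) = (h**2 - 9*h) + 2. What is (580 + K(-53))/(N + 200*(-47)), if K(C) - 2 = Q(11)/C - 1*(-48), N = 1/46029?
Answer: -1535803614/22931647747 ≈ -0.066973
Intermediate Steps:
Q(h) = 2 + h**2 - 9*h
N = 1/46029 ≈ 2.1725e-5
K(C) = 50 + 24/C (K(C) = 2 + ((2 + 11**2 - 9*11)/C - 1*(-48)) = 2 + ((2 + 121 - 99)/C + 48) = 2 + (24/C + 48) = 2 + (48 + 24/C) = 50 + 24/C)
(580 + K(-53))/(N + 200*(-47)) = (580 + (50 + 24/(-53)))/(1/46029 + 200*(-47)) = (580 + (50 + 24*(-1/53)))/(1/46029 - 9400) = (580 + (50 - 24/53))/(-432672599/46029) = (580 + 2626/53)*(-46029/432672599) = (33366/53)*(-46029/432672599) = -1535803614/22931647747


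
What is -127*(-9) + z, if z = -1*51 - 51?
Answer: 1041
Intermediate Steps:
z = -102 (z = -51 - 51 = -102)
-127*(-9) + z = -127*(-9) - 102 = 1143 - 102 = 1041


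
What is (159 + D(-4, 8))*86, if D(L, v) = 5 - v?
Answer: 13416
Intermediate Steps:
(159 + D(-4, 8))*86 = (159 + (5 - 1*8))*86 = (159 + (5 - 8))*86 = (159 - 3)*86 = 156*86 = 13416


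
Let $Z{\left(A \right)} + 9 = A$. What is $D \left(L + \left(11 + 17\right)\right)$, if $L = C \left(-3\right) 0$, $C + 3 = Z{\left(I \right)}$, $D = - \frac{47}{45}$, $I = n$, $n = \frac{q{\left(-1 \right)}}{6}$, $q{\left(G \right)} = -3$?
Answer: $- \frac{1316}{45} \approx -29.244$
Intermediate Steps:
$n = - \frac{1}{2}$ ($n = - \frac{3}{6} = \left(-3\right) \frac{1}{6} = - \frac{1}{2} \approx -0.5$)
$I = - \frac{1}{2} \approx -0.5$
$Z{\left(A \right)} = -9 + A$
$D = - \frac{47}{45}$ ($D = \left(-47\right) \frac{1}{45} = - \frac{47}{45} \approx -1.0444$)
$C = - \frac{25}{2}$ ($C = -3 - \frac{19}{2} = - \frac{25}{2} \approx -12.5$)
$L = 0$ ($L = \left(- \frac{25}{2}\right) \left(-3\right) 0 = \frac{75}{2} \cdot 0 = 0$)
$D \left(L + \left(11 + 17\right)\right) = - \frac{47 \left(0 + \left(11 + 17\right)\right)}{45} = - \frac{47 \left(0 + 28\right)}{45} = \left(- \frac{47}{45}\right) 28 = - \frac{1316}{45}$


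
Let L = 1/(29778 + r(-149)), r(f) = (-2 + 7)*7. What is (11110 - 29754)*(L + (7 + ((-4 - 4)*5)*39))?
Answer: 863209518672/29813 ≈ 2.8954e+7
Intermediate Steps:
r(f) = 35 (r(f) = 5*7 = 35)
L = 1/29813 (L = 1/(29778 + 35) = 1/29813 ≈ 3.3542e-5)
(11110 - 29754)*(L + (7 + ((-4 - 4)*5)*39)) = (11110 - 29754)*(1/29813 + (7 + ((-4 - 4)*5)*39)) = -18644*(1/29813 + (7 - 8*5*39)) = -18644*(1/29813 + (7 - 40*39)) = -18644*(1/29813 + (7 - 1560)) = -18644*(1/29813 - 1553) = -18644*(-46299588/29813) = 863209518672/29813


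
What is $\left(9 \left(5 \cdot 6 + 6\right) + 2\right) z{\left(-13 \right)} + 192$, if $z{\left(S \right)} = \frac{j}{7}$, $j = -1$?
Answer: $\frac{1018}{7} \approx 145.43$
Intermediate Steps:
$z{\left(S \right)} = - \frac{1}{7}$
$\left(9 \left(5 \cdot 6 + 6\right) + 2\right) z{\left(-13 \right)} + 192 = \left(9 \left(5 \cdot 6 + 6\right) + 2\right) \left(- \frac{1}{7}\right) + 192 = \left(9 \left(30 + 6\right) + 2\right) \left(- \frac{1}{7}\right) + 192 = \left(9 \cdot 36 + 2\right) \left(- \frac{1}{7}\right) + 192 = \left(324 + 2\right) \left(- \frac{1}{7}\right) + 192 = 326 \left(- \frac{1}{7}\right) + 192 = - \frac{326}{7} + 192 = \frac{1018}{7}$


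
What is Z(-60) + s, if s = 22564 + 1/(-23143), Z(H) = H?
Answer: 520810071/23143 ≈ 22504.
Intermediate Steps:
s = 522198651/23143 (s = 22564 - 1/23143 = 522198651/23143 ≈ 22564.)
Z(-60) + s = -60 + 522198651/23143 = 520810071/23143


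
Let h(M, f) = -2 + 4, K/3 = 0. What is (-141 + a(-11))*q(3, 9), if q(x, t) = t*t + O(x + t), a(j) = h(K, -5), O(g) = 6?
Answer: -12093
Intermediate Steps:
K = 0 (K = 3*0 = 0)
h(M, f) = 2
a(j) = 2
q(x, t) = 6 + t**2 (q(x, t) = t*t + 6 = t**2 + 6 = 6 + t**2)
(-141 + a(-11))*q(3, 9) = (-141 + 2)*(6 + 9**2) = -139*(6 + 81) = -139*87 = -12093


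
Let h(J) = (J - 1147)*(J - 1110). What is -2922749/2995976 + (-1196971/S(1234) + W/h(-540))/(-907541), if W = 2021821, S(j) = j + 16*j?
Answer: -38719813610412358105447/39692431215655336872600 ≈ -0.97550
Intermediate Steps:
S(j) = 17*j
h(J) = (-1147 + J)*(-1110 + J)
-2922749/2995976 + (-1196971/S(1234) + W/h(-540))/(-907541) = -2922749/2995976 + (-1196971/(17*1234) + 2021821/(1273170 + (-540)**2 - 2257*(-540)))/(-907541) = -2922749*1/2995976 + (-1196971/20978 + 2021821/(1273170 + 291600 + 1218780))*(-1/907541) = -2922749/2995976 + (-1196971*1/20978 + 2021821/2783550)*(-1/907541) = -2922749/2995976 + (-1196971/20978 + 2021821*(1/2783550))*(-1/907541) = -2922749/2995976 + (-1196971/20978 + 2021821/2783550)*(-1/907541) = -2922749/2995976 - 822353716528/14598327975*(-1/907541) = -2922749/2995976 + 822353716528/13248581168759475 = -38719813610412358105447/39692431215655336872600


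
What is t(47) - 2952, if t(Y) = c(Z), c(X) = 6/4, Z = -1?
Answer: -5901/2 ≈ -2950.5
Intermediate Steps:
c(X) = 3/2 (c(X) = 6*(¼) = 3/2)
t(Y) = 3/2
t(47) - 2952 = 3/2 - 2952 = -5901/2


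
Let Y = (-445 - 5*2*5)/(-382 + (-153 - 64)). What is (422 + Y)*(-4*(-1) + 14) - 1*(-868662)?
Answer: 524887452/599 ≈ 8.7627e+5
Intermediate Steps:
Y = 495/599 (Y = (-445 - 10*5)/(-382 - 217) = (-445 - 50)/(-599) = -495*(-1/599) = 495/599 ≈ 0.82638)
(422 + Y)*(-4*(-1) + 14) - 1*(-868662) = (422 + 495/599)*(-4*(-1) + 14) - 1*(-868662) = 253273*(4 + 14)/599 + 868662 = (253273/599)*18 + 868662 = 4558914/599 + 868662 = 524887452/599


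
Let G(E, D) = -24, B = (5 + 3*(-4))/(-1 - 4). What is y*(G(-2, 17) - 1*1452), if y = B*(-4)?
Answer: 41328/5 ≈ 8265.6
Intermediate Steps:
B = 7/5 (B = (5 - 12)/(-5) = -7*(-1/5) = 7/5 ≈ 1.4000)
y = -28/5 (y = (7/5)*(-4) = -28/5 ≈ -5.6000)
y*(G(-2, 17) - 1*1452) = -28*(-24 - 1*1452)/5 = -28*(-24 - 1452)/5 = -28/5*(-1476) = 41328/5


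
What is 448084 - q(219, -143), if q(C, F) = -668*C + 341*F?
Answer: 643139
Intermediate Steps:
448084 - q(219, -143) = 448084 - (-668*219 + 341*(-143)) = 448084 - (-146292 - 48763) = 448084 - 1*(-195055) = 448084 + 195055 = 643139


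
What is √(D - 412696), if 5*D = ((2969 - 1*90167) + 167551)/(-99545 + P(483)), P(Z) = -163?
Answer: I*√523328487765195/35610 ≈ 642.41*I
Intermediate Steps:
D = -11479/71220 (D = (((2969 - 1*90167) + 167551)/(-99545 - 163))/5 = (((2969 - 90167) + 167551)/(-99708))/5 = ((-87198 + 167551)*(-1/99708))/5 = (80353*(-1/99708))/5 = (⅕)*(-11479/14244) = -11479/71220 ≈ -0.16118)
√(D - 412696) = √(-11479/71220 - 412696) = √(-29392220599/71220) = I*√523328487765195/35610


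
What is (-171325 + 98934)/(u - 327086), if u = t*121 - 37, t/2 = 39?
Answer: 72391/317685 ≈ 0.22787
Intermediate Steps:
t = 78 (t = 2*39 = 78)
u = 9401 (u = 78*121 - 37 = 9438 - 37 = 9401)
(-171325 + 98934)/(u - 327086) = (-171325 + 98934)/(9401 - 327086) = -72391/(-317685) = -72391*(-1/317685) = 72391/317685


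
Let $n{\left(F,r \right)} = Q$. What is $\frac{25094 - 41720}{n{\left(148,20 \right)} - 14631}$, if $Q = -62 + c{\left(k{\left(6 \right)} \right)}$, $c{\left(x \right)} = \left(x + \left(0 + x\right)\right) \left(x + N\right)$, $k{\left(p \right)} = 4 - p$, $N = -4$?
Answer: $\frac{16626}{14669} \approx 1.1334$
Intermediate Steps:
$c{\left(x \right)} = 2 x \left(-4 + x\right)$ ($c{\left(x \right)} = \left(x + \left(0 + x\right)\right) \left(x - 4\right) = \left(x + x\right) \left(-4 + x\right) = 2 x \left(-4 + x\right)$)
$Q = -38$ ($Q = -62 + 2 \left(4 - 6\right) \left(-4 + \left(4 - 6\right)\right) = -62 + 2 \left(-2\right) \left(-4 - 2\right) = -62 + 2 \left(-2\right) \left(-6\right) = -62 + 24 = -38$)
$n{\left(F,r \right)} = -38$
$\frac{25094 - 41720}{n{\left(148,20 \right)} - 14631} = \frac{25094 - 41720}{-38 - 14631} = - \frac{16626}{-14669} = \left(-16626\right) \left(- \frac{1}{14669}\right) = \frac{16626}{14669}$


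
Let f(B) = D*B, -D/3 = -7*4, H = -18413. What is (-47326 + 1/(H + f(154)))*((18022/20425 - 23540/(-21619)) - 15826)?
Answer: 1811161897988909942496/2418468346775 ≈ 7.4889e+8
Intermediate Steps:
D = 84 (D = -(-21)*4 = -3*(-28) = 84)
f(B) = 84*B
(-47326 + 1/(H + f(154)))*((18022/20425 - 23540/(-21619)) - 15826) = (-47326 + 1/(-18413 + 84*154))*((18022/20425 - 23540/(-21619)) - 15826) = (-47326 + 1/(-18413 + 12936))*((18022*(1/20425) - 23540*(-1/21619)) - 15826) = (-47326 + 1/(-5477))*((18022/20425 + 23540/21619) - 15826) = (-47326 - 1/5477)*(870422118/441568075 - 15826) = -259204503/5477*(-6987385932832/441568075) = 1811161897988909942496/2418468346775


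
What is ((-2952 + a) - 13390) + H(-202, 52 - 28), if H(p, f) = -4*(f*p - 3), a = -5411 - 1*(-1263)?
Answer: -1086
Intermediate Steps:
a = -4148 (a = -5411 + 1263 = -4148)
H(p, f) = 12 - 4*f*p (H(p, f) = -4*(-3 + f*p) = 12 - 4*f*p)
((-2952 + a) - 13390) + H(-202, 52 - 28) = ((-2952 - 4148) - 13390) + (12 - 4*(52 - 28)*(-202)) = (-7100 - 13390) + (12 - 4*24*(-202)) = -20490 + (12 + 19392) = -20490 + 19404 = -1086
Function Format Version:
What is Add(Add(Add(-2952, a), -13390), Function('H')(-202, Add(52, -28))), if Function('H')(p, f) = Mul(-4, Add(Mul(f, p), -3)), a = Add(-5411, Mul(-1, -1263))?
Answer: -1086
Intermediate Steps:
a = -4148 (a = Add(-5411, 1263) = -4148)
Function('H')(p, f) = Add(12, Mul(-4, f, p)) (Function('H')(p, f) = Mul(-4, Add(-3, Mul(f, p))) = Add(12, Mul(-4, f, p)))
Add(Add(Add(-2952, a), -13390), Function('H')(-202, Add(52, -28))) = Add(Add(Add(-2952, -4148), -13390), Add(12, Mul(-4, Add(52, -28), -202))) = Add(Add(-7100, -13390), Add(12, Mul(-4, 24, -202))) = Add(-20490, Add(12, 19392)) = Add(-20490, 19404) = -1086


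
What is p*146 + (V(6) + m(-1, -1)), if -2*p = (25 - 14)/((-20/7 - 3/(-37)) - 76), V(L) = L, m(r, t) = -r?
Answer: 350798/20403 ≈ 17.193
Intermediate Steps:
p = 2849/40806 (p = -(25 - 14)/(2*((-20/7 - 3/(-37)) - 76)) = -11/(2*((-20*⅐ - 3*(-1/37)) - 76)) = -11/(2*((-20/7 + 3/37) - 76)) = -11/(2*(-719/259 - 76)) = -11/(2*(-20403/259)) = -11*(-259)/(2*20403) = -½*(-2849/20403) = 2849/40806 ≈ 0.069818)
p*146 + (V(6) + m(-1, -1)) = (2849/40806)*146 + (6 - 1*(-1)) = 207977/20403 + (6 + 1) = 207977/20403 + 7 = 350798/20403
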